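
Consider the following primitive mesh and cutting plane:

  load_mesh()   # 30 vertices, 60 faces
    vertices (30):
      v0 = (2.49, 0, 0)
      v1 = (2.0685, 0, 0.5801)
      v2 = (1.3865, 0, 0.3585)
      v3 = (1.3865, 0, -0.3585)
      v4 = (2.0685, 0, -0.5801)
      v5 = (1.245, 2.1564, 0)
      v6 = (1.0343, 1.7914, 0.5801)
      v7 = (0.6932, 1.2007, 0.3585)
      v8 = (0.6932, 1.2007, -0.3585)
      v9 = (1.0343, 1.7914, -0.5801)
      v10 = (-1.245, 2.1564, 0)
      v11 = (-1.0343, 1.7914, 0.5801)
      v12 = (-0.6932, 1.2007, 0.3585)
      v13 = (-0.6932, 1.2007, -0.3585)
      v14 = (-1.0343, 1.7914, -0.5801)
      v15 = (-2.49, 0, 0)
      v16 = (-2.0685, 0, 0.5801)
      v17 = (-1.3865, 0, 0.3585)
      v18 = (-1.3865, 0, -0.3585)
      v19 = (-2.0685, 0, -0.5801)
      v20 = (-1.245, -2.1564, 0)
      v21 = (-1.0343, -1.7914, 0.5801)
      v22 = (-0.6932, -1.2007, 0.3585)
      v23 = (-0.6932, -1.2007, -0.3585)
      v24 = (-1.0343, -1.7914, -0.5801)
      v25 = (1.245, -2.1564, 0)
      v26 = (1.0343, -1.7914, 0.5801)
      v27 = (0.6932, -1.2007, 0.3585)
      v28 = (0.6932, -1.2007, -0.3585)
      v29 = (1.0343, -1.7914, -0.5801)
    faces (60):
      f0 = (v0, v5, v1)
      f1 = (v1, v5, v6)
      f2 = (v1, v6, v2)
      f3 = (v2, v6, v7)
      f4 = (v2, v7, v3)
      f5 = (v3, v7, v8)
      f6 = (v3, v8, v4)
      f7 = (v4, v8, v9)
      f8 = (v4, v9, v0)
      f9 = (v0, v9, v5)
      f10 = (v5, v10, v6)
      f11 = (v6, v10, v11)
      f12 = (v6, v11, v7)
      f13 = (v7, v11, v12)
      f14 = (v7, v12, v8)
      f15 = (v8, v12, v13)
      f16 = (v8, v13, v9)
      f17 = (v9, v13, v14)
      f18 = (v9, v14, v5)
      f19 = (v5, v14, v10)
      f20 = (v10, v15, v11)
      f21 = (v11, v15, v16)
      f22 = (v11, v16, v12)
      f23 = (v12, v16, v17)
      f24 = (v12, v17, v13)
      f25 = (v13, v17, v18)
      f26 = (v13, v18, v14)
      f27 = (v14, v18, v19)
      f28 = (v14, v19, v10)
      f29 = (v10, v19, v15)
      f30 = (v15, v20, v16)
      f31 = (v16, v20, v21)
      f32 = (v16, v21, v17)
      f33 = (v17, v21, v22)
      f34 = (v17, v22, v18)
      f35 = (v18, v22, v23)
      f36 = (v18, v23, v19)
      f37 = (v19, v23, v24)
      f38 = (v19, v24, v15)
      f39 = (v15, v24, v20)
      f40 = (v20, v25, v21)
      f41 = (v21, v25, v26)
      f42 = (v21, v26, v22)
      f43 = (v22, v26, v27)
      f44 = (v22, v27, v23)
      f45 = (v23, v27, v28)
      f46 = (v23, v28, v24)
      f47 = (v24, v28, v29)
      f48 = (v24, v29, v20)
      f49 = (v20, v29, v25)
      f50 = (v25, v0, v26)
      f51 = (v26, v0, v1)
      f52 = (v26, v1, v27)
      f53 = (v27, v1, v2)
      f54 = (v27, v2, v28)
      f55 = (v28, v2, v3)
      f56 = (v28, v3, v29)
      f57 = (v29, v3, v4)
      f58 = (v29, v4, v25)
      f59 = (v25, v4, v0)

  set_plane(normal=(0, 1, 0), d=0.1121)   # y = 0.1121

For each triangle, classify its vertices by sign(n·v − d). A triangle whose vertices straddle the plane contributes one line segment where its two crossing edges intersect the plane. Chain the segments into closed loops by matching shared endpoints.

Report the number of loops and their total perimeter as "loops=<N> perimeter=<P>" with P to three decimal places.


Straddling triangles (20 of 60):
  (v0,v5,v1) [-+-] → (2.42528, 0.1121, 0)–(2.02569, 0.1121, 0.549944)  len=0.6798
  (v1,v5,v6) [-++] → (2.02569, 0.1121, 0.549944)–(2.00378, 0.1121, 0.5801)  len=0.0373
  (v1,v6,v2) [-+-] → (2.00378, 0.1121, 0.5801)–(1.36446, 0.1121, 0.372367)  len=0.6722
  (v2,v6,v7) [-++] → (1.36446, 0.1121, 0.372367)–(1.32177, 0.1121, 0.3585)  len=0.0449
  (v2,v7,v3) [-+-] → (1.32177, 0.1121, 0.3585)–(1.32177, 0.1121, -0.291559)  len=0.6501
  (v3,v7,v8) [-++] → (1.32177, 0.1121, -0.291559)–(1.32177, 0.1121, -0.3585)  len=0.0669
  (v3,v8,v4) [-+-] → (1.32177, 0.1121, -0.3585)–(1.9401, 0.1121, -0.559411)  len=0.6501
  (v4,v8,v9) [-++] → (1.9401, 0.1121, -0.559411)–(2.00378, 0.1121, -0.5801)  len=0.0670
  (v4,v9,v0) [-+-] → (2.00378, 0.1121, -0.5801)–(2.39891, 0.1121, -0.0363008)  len=0.6722
  (v0,v9,v5) [-++] → (2.39891, 0.1121, -0.0363008)–(2.42528, 0.1121, 0)  len=0.0449
  (v10,v15,v11) [+-+] → (-2.42528, 0.1121, 0)–(-2.39891, 0.1121, 0.0363008)  len=0.0449
  (v11,v15,v16) [+--] → (-2.39891, 0.1121, 0.0363008)–(-2.00378, 0.1121, 0.5801)  len=0.6722
  (v11,v16,v12) [+-+] → (-2.00378, 0.1121, 0.5801)–(-1.9401, 0.1121, 0.559411)  len=0.0670
  (v12,v16,v17) [+--] → (-1.9401, 0.1121, 0.559411)–(-1.32177, 0.1121, 0.3585)  len=0.6501
  (v12,v17,v13) [+-+] → (-1.32177, 0.1121, 0.3585)–(-1.32177, 0.1121, 0.291559)  len=0.0669
  (v13,v17,v18) [+--] → (-1.32177, 0.1121, 0.291559)–(-1.32177, 0.1121, -0.3585)  len=0.6501
  (v13,v18,v14) [+-+] → (-1.32177, 0.1121, -0.3585)–(-1.36446, 0.1121, -0.372367)  len=0.0449
  (v14,v18,v19) [+--] → (-1.36446, 0.1121, -0.372367)–(-2.00378, 0.1121, -0.5801)  len=0.6722
  (v14,v19,v10) [+-+] → (-2.00378, 0.1121, -0.5801)–(-2.02569, 0.1121, -0.549944)  len=0.0373
  (v10,v19,v15) [+--] → (-2.02569, 0.1121, -0.549944)–(-2.42528, 0.1121, 0)  len=0.6798

Chained into 2 loop(s):
  loop 1: 10 segments, perimeter = 3.5853
  loop 2: 10 segments, perimeter = 3.5853
Total perimeter = 7.171

loops=2 perimeter=7.171


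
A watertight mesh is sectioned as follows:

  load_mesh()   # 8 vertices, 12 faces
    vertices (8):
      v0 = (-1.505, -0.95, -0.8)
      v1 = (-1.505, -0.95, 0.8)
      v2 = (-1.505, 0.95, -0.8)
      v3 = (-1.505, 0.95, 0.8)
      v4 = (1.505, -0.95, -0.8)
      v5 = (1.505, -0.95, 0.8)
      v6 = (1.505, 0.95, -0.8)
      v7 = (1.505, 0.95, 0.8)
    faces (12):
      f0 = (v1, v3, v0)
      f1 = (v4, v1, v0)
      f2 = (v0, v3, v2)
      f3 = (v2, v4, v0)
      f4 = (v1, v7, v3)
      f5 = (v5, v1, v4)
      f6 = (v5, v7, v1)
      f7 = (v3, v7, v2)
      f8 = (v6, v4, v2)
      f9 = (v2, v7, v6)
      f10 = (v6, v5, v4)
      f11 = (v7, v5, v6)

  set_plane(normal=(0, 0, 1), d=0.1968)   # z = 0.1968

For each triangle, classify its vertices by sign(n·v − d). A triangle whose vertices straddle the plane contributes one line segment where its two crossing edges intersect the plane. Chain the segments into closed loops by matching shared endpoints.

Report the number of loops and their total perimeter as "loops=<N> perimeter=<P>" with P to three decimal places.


Straddling triangles (8 of 12):
  (v1,v3,v0) [++-] → (-1.505, 0.2337, 0.1968)–(-1.505, -0.95, 0.1968)  len=1.1837
  (v4,v1,v0) [-+-] → (-0.37023, -0.95, 0.1968)–(-1.505, -0.95, 0.1968)  len=1.1348
  (v0,v3,v2) [-+-] → (-1.505, 0.2337, 0.1968)–(-1.505, 0.95, 0.1968)  len=0.7163
  (v5,v1,v4) [++-] → (-0.37023, -0.95, 0.1968)–(1.505, -0.95, 0.1968)  len=1.8752
  (v3,v7,v2) [++-] → (0.37023, 0.95, 0.1968)–(-1.505, 0.95, 0.1968)  len=1.8752
  (v2,v7,v6) [-+-] → (0.37023, 0.95, 0.1968)–(1.505, 0.95, 0.1968)  len=1.1348
  (v6,v5,v4) [-+-] → (1.505, -0.2337, 0.1968)–(1.505, -0.95, 0.1968)  len=0.7163
  (v7,v5,v6) [++-] → (1.505, -0.2337, 0.1968)–(1.505, 0.95, 0.1968)  len=1.1837

Chained into 1 loop(s):
  loop 1: 8 segments, perimeter = 9.8200
Total perimeter = 9.820

loops=1 perimeter=9.820


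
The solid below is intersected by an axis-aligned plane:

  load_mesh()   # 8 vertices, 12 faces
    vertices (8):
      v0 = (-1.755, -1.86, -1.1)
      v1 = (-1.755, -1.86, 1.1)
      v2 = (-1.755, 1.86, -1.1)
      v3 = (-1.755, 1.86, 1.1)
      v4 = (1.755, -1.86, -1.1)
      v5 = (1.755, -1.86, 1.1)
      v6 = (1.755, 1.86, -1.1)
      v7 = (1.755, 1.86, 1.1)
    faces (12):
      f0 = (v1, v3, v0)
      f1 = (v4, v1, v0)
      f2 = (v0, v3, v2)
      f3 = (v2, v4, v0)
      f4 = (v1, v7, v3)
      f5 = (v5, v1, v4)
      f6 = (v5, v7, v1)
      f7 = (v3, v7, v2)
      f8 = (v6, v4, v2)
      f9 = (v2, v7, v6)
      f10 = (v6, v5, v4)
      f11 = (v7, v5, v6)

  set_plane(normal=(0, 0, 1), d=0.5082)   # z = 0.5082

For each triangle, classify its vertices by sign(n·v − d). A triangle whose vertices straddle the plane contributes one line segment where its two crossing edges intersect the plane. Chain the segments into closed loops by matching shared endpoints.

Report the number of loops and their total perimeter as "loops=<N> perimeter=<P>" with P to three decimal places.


loops=1 perimeter=14.460

Straddling triangles (8 of 12):
  (v1,v3,v0) [++-] → (-1.755, 0.85932, 0.5082)–(-1.755, -1.86, 0.5082)  len=2.7193
  (v4,v1,v0) [-+-] → (-0.81081, -1.86, 0.5082)–(-1.755, -1.86, 0.5082)  len=0.9442
  (v0,v3,v2) [-+-] → (-1.755, 0.85932, 0.5082)–(-1.755, 1.86, 0.5082)  len=1.0007
  (v5,v1,v4) [++-] → (-0.81081, -1.86, 0.5082)–(1.755, -1.86, 0.5082)  len=2.5658
  (v3,v7,v2) [++-] → (0.81081, 1.86, 0.5082)–(-1.755, 1.86, 0.5082)  len=2.5658
  (v2,v7,v6) [-+-] → (0.81081, 1.86, 0.5082)–(1.755, 1.86, 0.5082)  len=0.9442
  (v6,v5,v4) [-+-] → (1.755, -0.85932, 0.5082)–(1.755, -1.86, 0.5082)  len=1.0007
  (v7,v5,v6) [++-] → (1.755, -0.85932, 0.5082)–(1.755, 1.86, 0.5082)  len=2.7193

Chained into 1 loop(s):
  loop 1: 8 segments, perimeter = 14.4600
Total perimeter = 14.460


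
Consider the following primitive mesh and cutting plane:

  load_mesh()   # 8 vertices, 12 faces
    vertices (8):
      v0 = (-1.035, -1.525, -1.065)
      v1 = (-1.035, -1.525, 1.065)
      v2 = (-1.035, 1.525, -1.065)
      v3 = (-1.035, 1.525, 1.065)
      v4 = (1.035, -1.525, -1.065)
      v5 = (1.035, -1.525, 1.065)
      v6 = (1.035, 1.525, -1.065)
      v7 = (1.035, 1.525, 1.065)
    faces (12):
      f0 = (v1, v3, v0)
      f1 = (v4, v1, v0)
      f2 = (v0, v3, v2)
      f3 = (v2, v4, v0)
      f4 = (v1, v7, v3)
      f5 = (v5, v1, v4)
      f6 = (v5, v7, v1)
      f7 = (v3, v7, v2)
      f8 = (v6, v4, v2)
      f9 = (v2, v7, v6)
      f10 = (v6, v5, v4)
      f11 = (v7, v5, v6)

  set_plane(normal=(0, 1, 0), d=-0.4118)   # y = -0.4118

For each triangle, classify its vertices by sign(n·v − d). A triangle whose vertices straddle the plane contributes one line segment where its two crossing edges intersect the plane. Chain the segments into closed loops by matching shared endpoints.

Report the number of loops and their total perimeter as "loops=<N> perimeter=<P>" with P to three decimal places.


loops=1 perimeter=8.400

Straddling triangles (8 of 12):
  (v1,v3,v0) [-+-] → (-1.035, -0.4118, 1.065)–(-1.035, -0.4118, -0.287585)  len=1.3526
  (v0,v3,v2) [-++] → (-1.035, -0.4118, -0.287585)–(-1.035, -0.4118, -1.065)  len=0.7774
  (v2,v4,v0) [+--] → (0.279484, -0.4118, -1.065)–(-1.035, -0.4118, -1.065)  len=1.3145
  (v1,v7,v3) [-++] → (-0.279484, -0.4118, 1.065)–(-1.035, -0.4118, 1.065)  len=0.7555
  (v5,v7,v1) [-+-] → (1.035, -0.4118, 1.065)–(-0.279484, -0.4118, 1.065)  len=1.3145
  (v6,v4,v2) [+-+] → (1.035, -0.4118, -1.065)–(0.279484, -0.4118, -1.065)  len=0.7555
  (v6,v5,v4) [+--] → (1.035, -0.4118, 0.287585)–(1.035, -0.4118, -1.065)  len=1.3526
  (v7,v5,v6) [+-+] → (1.035, -0.4118, 1.065)–(1.035, -0.4118, 0.287585)  len=0.7774

Chained into 1 loop(s):
  loop 1: 8 segments, perimeter = 8.4000
Total perimeter = 8.400


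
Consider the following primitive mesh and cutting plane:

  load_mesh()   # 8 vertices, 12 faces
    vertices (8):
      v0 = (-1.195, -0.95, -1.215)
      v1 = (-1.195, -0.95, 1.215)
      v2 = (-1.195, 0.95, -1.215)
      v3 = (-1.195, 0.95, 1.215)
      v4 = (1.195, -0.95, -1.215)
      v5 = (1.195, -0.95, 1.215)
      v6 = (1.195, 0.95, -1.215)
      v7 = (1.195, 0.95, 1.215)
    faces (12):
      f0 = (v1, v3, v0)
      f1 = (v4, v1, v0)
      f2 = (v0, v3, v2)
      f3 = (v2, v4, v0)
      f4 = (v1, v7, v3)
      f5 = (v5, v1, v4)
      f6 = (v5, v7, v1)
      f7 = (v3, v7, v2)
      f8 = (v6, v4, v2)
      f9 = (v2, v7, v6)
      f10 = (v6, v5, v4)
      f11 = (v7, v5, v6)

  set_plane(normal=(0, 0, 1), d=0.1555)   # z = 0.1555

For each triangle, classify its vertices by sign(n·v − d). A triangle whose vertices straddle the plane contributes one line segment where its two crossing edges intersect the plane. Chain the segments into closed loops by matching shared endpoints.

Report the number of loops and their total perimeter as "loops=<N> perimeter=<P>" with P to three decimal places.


loops=1 perimeter=8.580

Straddling triangles (8 of 12):
  (v1,v3,v0) [++-] → (-1.195, 0.121584, 0.1555)–(-1.195, -0.95, 0.1555)  len=1.0716
  (v4,v1,v0) [-+-] → (-0.15294, -0.95, 0.1555)–(-1.195, -0.95, 0.1555)  len=1.0421
  (v0,v3,v2) [-+-] → (-1.195, 0.121584, 0.1555)–(-1.195, 0.95, 0.1555)  len=0.8284
  (v5,v1,v4) [++-] → (-0.15294, -0.95, 0.1555)–(1.195, -0.95, 0.1555)  len=1.3479
  (v3,v7,v2) [++-] → (0.15294, 0.95, 0.1555)–(-1.195, 0.95, 0.1555)  len=1.3479
  (v2,v7,v6) [-+-] → (0.15294, 0.95, 0.1555)–(1.195, 0.95, 0.1555)  len=1.0421
  (v6,v5,v4) [-+-] → (1.195, -0.121584, 0.1555)–(1.195, -0.95, 0.1555)  len=0.8284
  (v7,v5,v6) [++-] → (1.195, -0.121584, 0.1555)–(1.195, 0.95, 0.1555)  len=1.0716

Chained into 1 loop(s):
  loop 1: 8 segments, perimeter = 8.5800
Total perimeter = 8.580


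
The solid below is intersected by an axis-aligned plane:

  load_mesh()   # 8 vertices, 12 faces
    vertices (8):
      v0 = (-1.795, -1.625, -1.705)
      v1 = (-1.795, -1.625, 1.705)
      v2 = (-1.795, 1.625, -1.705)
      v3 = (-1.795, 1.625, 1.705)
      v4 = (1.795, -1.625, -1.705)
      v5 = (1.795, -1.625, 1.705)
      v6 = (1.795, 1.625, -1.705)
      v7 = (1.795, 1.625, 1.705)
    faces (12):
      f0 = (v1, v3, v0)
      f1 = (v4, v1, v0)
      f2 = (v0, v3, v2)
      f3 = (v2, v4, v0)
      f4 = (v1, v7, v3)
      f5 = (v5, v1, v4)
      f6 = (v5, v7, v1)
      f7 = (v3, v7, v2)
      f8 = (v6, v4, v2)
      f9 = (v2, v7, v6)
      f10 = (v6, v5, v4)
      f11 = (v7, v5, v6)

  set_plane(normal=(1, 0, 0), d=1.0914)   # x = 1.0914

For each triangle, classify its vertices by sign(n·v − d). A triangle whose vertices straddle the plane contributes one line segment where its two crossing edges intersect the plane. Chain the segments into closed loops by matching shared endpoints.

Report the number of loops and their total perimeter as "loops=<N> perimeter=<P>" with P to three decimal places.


loops=1 perimeter=13.320

Straddling triangles (8 of 12):
  (v4,v1,v0) [+--] → (1.0914, -1.625, -1.03668)–(1.0914, -1.625, -1.705)  len=0.6683
  (v2,v4,v0) [-+-] → (1.0914, -0.988036, -1.705)–(1.0914, -1.625, -1.705)  len=0.6370
  (v1,v7,v3) [-+-] → (1.0914, 0.988036, 1.705)–(1.0914, 1.625, 1.705)  len=0.6370
  (v5,v1,v4) [+-+] → (1.0914, -1.625, 1.705)–(1.0914, -1.625, -1.03668)  len=2.7417
  (v5,v7,v1) [++-] → (1.0914, 0.988036, 1.705)–(1.0914, -1.625, 1.705)  len=2.6130
  (v3,v7,v2) [-+-] → (1.0914, 1.625, 1.705)–(1.0914, 1.625, 1.03668)  len=0.6683
  (v6,v4,v2) [++-] → (1.0914, -0.988036, -1.705)–(1.0914, 1.625, -1.705)  len=2.6130
  (v2,v7,v6) [-++] → (1.0914, 1.625, 1.03668)–(1.0914, 1.625, -1.705)  len=2.7417

Chained into 1 loop(s):
  loop 1: 8 segments, perimeter = 13.3200
Total perimeter = 13.320


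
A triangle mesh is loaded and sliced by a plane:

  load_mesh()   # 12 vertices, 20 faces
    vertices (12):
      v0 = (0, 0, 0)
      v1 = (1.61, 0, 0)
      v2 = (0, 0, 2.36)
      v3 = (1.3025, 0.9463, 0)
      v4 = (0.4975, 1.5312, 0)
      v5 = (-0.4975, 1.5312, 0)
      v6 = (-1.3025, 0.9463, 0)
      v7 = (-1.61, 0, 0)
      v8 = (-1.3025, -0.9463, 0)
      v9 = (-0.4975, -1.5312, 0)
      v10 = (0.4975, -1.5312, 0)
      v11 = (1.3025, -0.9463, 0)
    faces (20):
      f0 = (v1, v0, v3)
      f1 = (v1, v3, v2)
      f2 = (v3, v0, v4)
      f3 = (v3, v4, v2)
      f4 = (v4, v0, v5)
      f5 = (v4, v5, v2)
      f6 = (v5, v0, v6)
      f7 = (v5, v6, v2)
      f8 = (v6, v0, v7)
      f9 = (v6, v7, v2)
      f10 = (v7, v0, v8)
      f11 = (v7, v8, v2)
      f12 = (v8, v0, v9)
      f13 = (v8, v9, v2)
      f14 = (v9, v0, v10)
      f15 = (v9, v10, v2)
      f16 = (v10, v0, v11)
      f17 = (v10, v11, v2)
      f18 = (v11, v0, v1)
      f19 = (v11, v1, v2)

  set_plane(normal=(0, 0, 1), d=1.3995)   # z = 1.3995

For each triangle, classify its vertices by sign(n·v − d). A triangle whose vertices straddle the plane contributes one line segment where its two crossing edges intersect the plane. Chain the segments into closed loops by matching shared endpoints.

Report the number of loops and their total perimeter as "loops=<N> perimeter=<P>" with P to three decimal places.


Straddling triangles (10 of 20):
  (v1,v3,v2) [--+] → (0.530106, 0.385136, 1.3995)–(0.655256, 0, 1.3995)  len=0.4050
  (v3,v4,v2) [--+] → (0.202478, 0.623185, 1.3995)–(0.530106, 0.385136, 1.3995)  len=0.4050
  (v4,v5,v2) [--+] → (-0.202478, 0.623185, 1.3995)–(0.202478, 0.623185, 1.3995)  len=0.4050
  (v5,v6,v2) [--+] → (-0.530106, 0.385136, 1.3995)–(-0.202478, 0.623185, 1.3995)  len=0.4050
  (v6,v7,v2) [--+] → (-0.655256, 0, 1.3995)–(-0.530106, 0.385136, 1.3995)  len=0.4050
  (v7,v8,v2) [--+] → (-0.530106, -0.385136, 1.3995)–(-0.655256, 0, 1.3995)  len=0.4050
  (v8,v9,v2) [--+] → (-0.202478, -0.623185, 1.3995)–(-0.530106, -0.385136, 1.3995)  len=0.4050
  (v9,v10,v2) [--+] → (0.202478, -0.623185, 1.3995)–(-0.202478, -0.623185, 1.3995)  len=0.4050
  (v10,v11,v2) [--+] → (0.530106, -0.385136, 1.3995)–(0.202478, -0.623185, 1.3995)  len=0.4050
  (v11,v1,v2) [--+] → (0.655256, 0, 1.3995)–(0.530106, -0.385136, 1.3995)  len=0.4050

Chained into 1 loop(s):
  loop 1: 10 segments, perimeter = 4.0497
Total perimeter = 4.050

loops=1 perimeter=4.050


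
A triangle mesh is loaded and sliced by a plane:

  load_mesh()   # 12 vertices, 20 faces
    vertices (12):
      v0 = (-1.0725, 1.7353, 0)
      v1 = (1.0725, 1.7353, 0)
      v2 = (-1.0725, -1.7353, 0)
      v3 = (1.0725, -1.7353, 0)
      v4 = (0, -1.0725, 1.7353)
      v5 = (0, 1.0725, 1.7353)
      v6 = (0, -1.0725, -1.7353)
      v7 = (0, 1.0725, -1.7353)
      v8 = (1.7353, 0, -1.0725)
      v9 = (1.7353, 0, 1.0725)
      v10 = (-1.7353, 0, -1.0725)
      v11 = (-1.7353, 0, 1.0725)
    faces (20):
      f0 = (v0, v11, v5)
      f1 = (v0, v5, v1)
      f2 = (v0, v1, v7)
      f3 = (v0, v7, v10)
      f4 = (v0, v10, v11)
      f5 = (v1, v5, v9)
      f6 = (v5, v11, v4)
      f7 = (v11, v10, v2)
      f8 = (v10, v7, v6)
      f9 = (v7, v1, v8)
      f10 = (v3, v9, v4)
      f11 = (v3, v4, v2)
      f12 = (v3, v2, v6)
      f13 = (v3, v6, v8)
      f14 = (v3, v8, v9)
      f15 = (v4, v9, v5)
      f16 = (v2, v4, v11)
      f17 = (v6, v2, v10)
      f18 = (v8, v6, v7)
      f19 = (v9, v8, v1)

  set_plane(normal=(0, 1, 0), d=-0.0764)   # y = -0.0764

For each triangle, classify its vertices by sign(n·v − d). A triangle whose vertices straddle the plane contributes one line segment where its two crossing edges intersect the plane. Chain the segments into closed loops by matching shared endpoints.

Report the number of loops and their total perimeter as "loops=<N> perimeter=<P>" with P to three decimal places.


Straddling triangles (10 of 20):
  (v5,v11,v4) [++-] → (-1.61169, -0.0764, 1.11971)–(0, -0.0764, 1.7353)  len=1.7252
  (v11,v10,v2) [++-] → (-1.70612, -0.0764, -1.02528)–(-1.70612, -0.0764, 1.02528)  len=2.0506
  (v10,v7,v6) [++-] → (0, -0.0764, -1.7353)–(-1.61169, -0.0764, -1.11971)  len=1.7252
  (v3,v9,v4) [-+-] → (1.70612, -0.0764, 1.02528)–(1.61169, -0.0764, 1.11971)  len=0.1335
  (v3,v6,v8) [--+] → (1.61169, -0.0764, -1.11971)–(1.70612, -0.0764, -1.02528)  len=0.1335
  (v3,v8,v9) [-++] → (1.70612, -0.0764, -1.02528)–(1.70612, -0.0764, 1.02528)  len=2.0506
  (v4,v9,v5) [-++] → (1.61169, -0.0764, 1.11971)–(0, -0.0764, 1.7353)  len=1.7252
  (v2,v4,v11) [--+] → (-1.61169, -0.0764, 1.11971)–(-1.70612, -0.0764, 1.02528)  len=0.1335
  (v6,v2,v10) [--+] → (-1.70612, -0.0764, -1.02528)–(-1.61169, -0.0764, -1.11971)  len=0.1335
  (v8,v6,v7) [+-+] → (1.61169, -0.0764, -1.11971)–(0, -0.0764, -1.7353)  len=1.7252

Chained into 1 loop(s):
  loop 1: 10 segments, perimeter = 11.5363
Total perimeter = 11.536

loops=1 perimeter=11.536


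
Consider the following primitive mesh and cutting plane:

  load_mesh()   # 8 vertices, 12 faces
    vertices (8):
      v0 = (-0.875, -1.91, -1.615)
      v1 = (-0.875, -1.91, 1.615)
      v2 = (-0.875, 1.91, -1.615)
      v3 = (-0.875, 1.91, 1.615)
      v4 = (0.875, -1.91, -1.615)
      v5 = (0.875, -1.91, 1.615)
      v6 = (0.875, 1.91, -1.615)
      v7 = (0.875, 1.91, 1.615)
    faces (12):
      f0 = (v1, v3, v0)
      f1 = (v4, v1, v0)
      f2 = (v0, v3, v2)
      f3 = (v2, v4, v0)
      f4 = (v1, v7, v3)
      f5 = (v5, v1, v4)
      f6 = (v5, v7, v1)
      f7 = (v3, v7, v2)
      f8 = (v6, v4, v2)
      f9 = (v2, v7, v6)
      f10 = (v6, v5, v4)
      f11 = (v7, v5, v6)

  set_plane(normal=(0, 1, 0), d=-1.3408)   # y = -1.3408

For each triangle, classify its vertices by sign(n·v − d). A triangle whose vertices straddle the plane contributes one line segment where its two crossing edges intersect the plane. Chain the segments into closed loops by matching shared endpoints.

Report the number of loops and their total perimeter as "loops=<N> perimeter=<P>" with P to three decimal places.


loops=1 perimeter=9.960

Straddling triangles (8 of 12):
  (v1,v3,v0) [-+-] → (-0.875, -1.3408, 1.615)–(-0.875, -1.3408, -1.13371)  len=2.7487
  (v0,v3,v2) [-++] → (-0.875, -1.3408, -1.13371)–(-0.875, -1.3408, -1.615)  len=0.4813
  (v2,v4,v0) [+--] → (0.614241, -1.3408, -1.615)–(-0.875, -1.3408, -1.615)  len=1.4892
  (v1,v7,v3) [-++] → (-0.614241, -1.3408, 1.615)–(-0.875, -1.3408, 1.615)  len=0.2608
  (v5,v7,v1) [-+-] → (0.875, -1.3408, 1.615)–(-0.614241, -1.3408, 1.615)  len=1.4892
  (v6,v4,v2) [+-+] → (0.875, -1.3408, -1.615)–(0.614241, -1.3408, -1.615)  len=0.2608
  (v6,v5,v4) [+--] → (0.875, -1.3408, 1.13371)–(0.875, -1.3408, -1.615)  len=2.7487
  (v7,v5,v6) [+-+] → (0.875, -1.3408, 1.615)–(0.875, -1.3408, 1.13371)  len=0.4813

Chained into 1 loop(s):
  loop 1: 8 segments, perimeter = 9.9600
Total perimeter = 9.960


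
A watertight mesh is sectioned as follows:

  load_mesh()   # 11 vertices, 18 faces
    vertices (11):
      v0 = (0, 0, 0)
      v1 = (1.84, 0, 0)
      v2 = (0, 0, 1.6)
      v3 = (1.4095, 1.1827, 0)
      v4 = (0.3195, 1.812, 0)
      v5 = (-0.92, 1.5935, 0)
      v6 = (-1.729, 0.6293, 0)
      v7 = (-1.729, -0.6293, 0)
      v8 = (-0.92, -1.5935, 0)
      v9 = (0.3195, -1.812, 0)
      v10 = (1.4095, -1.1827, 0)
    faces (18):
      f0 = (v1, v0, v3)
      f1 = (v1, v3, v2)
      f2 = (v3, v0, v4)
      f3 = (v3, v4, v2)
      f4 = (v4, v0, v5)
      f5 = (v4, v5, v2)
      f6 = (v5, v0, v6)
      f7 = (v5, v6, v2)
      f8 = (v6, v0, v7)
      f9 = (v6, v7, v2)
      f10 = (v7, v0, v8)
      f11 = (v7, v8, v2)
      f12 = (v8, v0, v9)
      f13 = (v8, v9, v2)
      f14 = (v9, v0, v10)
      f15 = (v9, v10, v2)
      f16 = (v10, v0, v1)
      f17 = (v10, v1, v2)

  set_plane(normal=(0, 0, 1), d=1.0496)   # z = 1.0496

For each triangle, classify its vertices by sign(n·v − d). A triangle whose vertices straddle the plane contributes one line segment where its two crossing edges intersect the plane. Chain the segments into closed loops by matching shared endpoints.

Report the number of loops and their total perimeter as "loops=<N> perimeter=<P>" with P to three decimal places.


Straddling triangles (9 of 18):
  (v1,v3,v2) [--+] → (0.484868, 0.406849, 1.0496)–(0.63296, 0, 1.0496)  len=0.4330
  (v3,v4,v2) [--+] → (0.109908, 0.623328, 1.0496)–(0.484868, 0.406849, 1.0496)  len=0.4330
  (v4,v5,v2) [--+] → (-0.31648, 0.548164, 1.0496)–(0.109908, 0.623328, 1.0496)  len=0.4330
  (v5,v6,v2) [--+] → (-0.594776, 0.216479, 1.0496)–(-0.31648, 0.548164, 1.0496)  len=0.4330
  (v6,v7,v2) [--+] → (-0.594776, -0.216479, 1.0496)–(-0.594776, 0.216479, 1.0496)  len=0.4330
  (v7,v8,v2) [--+] → (-0.31648, -0.548164, 1.0496)–(-0.594776, -0.216479, 1.0496)  len=0.4330
  (v8,v9,v2) [--+] → (0.109908, -0.623328, 1.0496)–(-0.31648, -0.548164, 1.0496)  len=0.4330
  (v9,v10,v2) [--+] → (0.484868, -0.406849, 1.0496)–(0.109908, -0.623328, 1.0496)  len=0.4330
  (v10,v1,v2) [--+] → (0.63296, 0, 1.0496)–(0.484868, -0.406849, 1.0496)  len=0.4330

Chained into 1 loop(s):
  loop 1: 9 segments, perimeter = 3.8967
Total perimeter = 3.897

loops=1 perimeter=3.897


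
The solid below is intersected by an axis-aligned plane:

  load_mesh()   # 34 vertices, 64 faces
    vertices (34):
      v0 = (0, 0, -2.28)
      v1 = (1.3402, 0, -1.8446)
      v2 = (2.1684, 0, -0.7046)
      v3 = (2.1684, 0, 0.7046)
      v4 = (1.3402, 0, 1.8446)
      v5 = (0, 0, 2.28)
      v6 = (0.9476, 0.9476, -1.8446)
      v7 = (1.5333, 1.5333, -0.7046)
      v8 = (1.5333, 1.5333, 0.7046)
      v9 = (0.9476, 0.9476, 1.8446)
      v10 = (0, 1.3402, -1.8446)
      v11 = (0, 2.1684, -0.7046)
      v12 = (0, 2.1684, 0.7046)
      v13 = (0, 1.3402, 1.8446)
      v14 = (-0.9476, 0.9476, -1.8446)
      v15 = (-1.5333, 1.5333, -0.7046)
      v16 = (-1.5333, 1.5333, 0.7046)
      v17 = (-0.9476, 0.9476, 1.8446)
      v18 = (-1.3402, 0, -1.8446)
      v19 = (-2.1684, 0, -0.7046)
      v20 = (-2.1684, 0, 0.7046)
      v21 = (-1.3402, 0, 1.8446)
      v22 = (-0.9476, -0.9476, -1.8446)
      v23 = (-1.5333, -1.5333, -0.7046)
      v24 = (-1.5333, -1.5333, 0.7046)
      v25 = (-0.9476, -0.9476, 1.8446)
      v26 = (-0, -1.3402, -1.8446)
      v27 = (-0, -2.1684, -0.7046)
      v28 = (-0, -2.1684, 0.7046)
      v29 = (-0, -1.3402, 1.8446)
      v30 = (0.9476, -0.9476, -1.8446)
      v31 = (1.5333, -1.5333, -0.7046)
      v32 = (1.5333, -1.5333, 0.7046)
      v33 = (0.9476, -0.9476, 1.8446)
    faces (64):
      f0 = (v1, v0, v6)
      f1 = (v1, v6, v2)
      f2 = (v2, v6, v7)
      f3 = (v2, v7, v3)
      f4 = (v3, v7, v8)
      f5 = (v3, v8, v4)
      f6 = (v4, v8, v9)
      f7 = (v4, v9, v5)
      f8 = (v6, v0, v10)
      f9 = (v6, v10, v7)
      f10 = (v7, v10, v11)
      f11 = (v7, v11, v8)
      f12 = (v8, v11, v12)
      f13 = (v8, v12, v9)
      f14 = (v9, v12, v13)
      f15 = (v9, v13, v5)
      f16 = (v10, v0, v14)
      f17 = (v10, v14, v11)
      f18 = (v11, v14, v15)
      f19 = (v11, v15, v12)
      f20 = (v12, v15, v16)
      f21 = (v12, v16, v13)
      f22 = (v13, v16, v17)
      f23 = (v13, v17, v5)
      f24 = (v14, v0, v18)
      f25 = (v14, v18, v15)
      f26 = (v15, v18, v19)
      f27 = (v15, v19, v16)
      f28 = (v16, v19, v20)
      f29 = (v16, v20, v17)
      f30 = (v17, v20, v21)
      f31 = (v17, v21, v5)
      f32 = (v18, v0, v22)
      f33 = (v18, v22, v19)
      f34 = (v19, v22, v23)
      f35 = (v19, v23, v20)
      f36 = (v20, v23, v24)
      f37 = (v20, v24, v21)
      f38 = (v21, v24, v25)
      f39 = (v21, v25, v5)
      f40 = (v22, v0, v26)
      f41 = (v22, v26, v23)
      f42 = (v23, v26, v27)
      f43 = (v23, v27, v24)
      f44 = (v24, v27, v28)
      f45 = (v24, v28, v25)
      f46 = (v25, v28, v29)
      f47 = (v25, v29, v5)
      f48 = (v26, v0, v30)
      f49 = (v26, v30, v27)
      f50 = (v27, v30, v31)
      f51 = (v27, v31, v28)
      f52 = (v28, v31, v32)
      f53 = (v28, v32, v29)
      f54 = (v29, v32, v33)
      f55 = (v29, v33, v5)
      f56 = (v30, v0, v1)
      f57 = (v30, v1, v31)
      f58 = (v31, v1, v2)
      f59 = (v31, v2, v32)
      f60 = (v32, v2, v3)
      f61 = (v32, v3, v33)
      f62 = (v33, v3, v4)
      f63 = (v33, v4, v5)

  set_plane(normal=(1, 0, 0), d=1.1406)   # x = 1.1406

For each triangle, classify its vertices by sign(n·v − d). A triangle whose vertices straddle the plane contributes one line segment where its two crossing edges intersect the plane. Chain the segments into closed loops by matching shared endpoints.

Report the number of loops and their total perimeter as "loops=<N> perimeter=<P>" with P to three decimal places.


Straddling triangles (20 of 64):
  (v1,v0,v6) [+--] → (1.1406, 0, -1.90945)–(1.1406, 0.481765, -1.8446)  len=0.4861
  (v1,v6,v2) [+-+] → (1.1406, 0.481765, -1.8446)–(1.1406, 0.797791, -1.66437)  len=0.3638
  (v2,v6,v7) [+-+] → (1.1406, 0.797791, -1.66437)–(1.1406, 1.1406, -1.46895)  len=0.3946
  (v4,v8,v9) [++-] → (1.1406, 1.1406, 1.46895)–(1.1406, 0.481765, 1.8446)  len=0.7584
  (v4,v9,v5) [+--] → (1.1406, 0.481765, 1.8446)–(1.1406, 0, 1.90945)  len=0.4861
  (v6,v10,v7) [--+] → (1.1406, 1.48384, -0.99657)–(1.1406, 1.1406, -1.46895)  len=0.5839
  (v7,v10,v11) [+--] → (1.1406, 1.48384, -0.99657)–(1.1406, 1.69596, -0.7046)  len=0.3609
  (v7,v11,v8) [+-+] → (1.1406, 1.69596, -0.7046)–(1.1406, 1.69596, 0.343684)  len=1.0483
  (v8,v11,v12) [+--] → (1.1406, 1.69596, 0.343684)–(1.1406, 1.69596, 0.7046)  len=0.3609
  (v8,v12,v9) [+--] → (1.1406, 1.69596, 0.7046)–(1.1406, 1.1406, 1.46895)  len=0.9448
  (v27,v30,v31) [--+] → (1.1406, -1.1406, -1.46895)–(1.1406, -1.69596, -0.7046)  len=0.9448
  (v27,v31,v28) [-+-] → (1.1406, -1.69596, -0.7046)–(1.1406, -1.69596, -0.343684)  len=0.3609
  (v28,v31,v32) [-++] → (1.1406, -1.69596, -0.343684)–(1.1406, -1.69596, 0.7046)  len=1.0483
  (v28,v32,v29) [-+-] → (1.1406, -1.69596, 0.7046)–(1.1406, -1.48384, 0.99657)  len=0.3609
  (v29,v32,v33) [-+-] → (1.1406, -1.48384, 0.99657)–(1.1406, -1.1406, 1.46895)  len=0.5839
  (v30,v0,v1) [--+] → (1.1406, 0, -1.90945)–(1.1406, -0.481765, -1.8446)  len=0.4861
  (v30,v1,v31) [-++] → (1.1406, -0.481765, -1.8446)–(1.1406, -1.1406, -1.46895)  len=0.7584
  (v32,v3,v33) [++-] → (1.1406, -0.797791, 1.66437)–(1.1406, -1.1406, 1.46895)  len=0.3946
  (v33,v3,v4) [-++] → (1.1406, -0.797791, 1.66437)–(1.1406, -0.481765, 1.8446)  len=0.3638
  (v33,v4,v5) [-+-] → (1.1406, -0.481765, 1.8446)–(1.1406, 0, 1.90945)  len=0.4861

Chained into 1 loop(s):
  loop 1: 20 segments, perimeter = 11.5757
Total perimeter = 11.576

loops=1 perimeter=11.576


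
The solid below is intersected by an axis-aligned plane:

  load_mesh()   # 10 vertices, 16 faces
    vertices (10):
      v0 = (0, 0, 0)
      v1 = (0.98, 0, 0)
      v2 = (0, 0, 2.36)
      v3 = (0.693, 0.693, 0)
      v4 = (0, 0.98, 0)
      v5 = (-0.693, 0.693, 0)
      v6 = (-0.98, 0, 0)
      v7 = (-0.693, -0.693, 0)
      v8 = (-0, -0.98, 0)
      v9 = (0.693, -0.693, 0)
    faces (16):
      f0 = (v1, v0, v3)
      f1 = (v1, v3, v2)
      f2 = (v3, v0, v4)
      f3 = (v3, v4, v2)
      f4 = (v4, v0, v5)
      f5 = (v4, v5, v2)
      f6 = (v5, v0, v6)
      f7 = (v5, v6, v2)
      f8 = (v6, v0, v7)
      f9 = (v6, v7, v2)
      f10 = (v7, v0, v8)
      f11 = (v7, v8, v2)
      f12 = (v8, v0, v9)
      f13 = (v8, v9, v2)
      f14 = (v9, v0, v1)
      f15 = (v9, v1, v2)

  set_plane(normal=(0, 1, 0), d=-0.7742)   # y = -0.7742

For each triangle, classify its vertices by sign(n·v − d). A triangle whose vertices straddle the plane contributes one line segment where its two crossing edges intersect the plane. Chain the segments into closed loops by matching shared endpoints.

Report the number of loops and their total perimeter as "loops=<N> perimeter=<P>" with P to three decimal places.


loops=1 perimeter=2.398

Straddling triangles (4 of 16):
  (v7,v0,v8) [++-] → (0, -0.7742, 0)–(-0.496932, -0.7742, 0)  len=0.4969
  (v7,v8,v2) [+-+] → (-0.496932, -0.7742, 0)–(0, -0.7742, 0.4956)  len=0.7018
  (v8,v0,v9) [-++] → (0, -0.7742, 0)–(0.496932, -0.7742, 0)  len=0.4969
  (v8,v9,v2) [-++] → (0.496932, -0.7742, 0)–(0, -0.7742, 0.4956)  len=0.7018

Chained into 1 loop(s):
  loop 1: 4 segments, perimeter = 2.3975
Total perimeter = 2.398


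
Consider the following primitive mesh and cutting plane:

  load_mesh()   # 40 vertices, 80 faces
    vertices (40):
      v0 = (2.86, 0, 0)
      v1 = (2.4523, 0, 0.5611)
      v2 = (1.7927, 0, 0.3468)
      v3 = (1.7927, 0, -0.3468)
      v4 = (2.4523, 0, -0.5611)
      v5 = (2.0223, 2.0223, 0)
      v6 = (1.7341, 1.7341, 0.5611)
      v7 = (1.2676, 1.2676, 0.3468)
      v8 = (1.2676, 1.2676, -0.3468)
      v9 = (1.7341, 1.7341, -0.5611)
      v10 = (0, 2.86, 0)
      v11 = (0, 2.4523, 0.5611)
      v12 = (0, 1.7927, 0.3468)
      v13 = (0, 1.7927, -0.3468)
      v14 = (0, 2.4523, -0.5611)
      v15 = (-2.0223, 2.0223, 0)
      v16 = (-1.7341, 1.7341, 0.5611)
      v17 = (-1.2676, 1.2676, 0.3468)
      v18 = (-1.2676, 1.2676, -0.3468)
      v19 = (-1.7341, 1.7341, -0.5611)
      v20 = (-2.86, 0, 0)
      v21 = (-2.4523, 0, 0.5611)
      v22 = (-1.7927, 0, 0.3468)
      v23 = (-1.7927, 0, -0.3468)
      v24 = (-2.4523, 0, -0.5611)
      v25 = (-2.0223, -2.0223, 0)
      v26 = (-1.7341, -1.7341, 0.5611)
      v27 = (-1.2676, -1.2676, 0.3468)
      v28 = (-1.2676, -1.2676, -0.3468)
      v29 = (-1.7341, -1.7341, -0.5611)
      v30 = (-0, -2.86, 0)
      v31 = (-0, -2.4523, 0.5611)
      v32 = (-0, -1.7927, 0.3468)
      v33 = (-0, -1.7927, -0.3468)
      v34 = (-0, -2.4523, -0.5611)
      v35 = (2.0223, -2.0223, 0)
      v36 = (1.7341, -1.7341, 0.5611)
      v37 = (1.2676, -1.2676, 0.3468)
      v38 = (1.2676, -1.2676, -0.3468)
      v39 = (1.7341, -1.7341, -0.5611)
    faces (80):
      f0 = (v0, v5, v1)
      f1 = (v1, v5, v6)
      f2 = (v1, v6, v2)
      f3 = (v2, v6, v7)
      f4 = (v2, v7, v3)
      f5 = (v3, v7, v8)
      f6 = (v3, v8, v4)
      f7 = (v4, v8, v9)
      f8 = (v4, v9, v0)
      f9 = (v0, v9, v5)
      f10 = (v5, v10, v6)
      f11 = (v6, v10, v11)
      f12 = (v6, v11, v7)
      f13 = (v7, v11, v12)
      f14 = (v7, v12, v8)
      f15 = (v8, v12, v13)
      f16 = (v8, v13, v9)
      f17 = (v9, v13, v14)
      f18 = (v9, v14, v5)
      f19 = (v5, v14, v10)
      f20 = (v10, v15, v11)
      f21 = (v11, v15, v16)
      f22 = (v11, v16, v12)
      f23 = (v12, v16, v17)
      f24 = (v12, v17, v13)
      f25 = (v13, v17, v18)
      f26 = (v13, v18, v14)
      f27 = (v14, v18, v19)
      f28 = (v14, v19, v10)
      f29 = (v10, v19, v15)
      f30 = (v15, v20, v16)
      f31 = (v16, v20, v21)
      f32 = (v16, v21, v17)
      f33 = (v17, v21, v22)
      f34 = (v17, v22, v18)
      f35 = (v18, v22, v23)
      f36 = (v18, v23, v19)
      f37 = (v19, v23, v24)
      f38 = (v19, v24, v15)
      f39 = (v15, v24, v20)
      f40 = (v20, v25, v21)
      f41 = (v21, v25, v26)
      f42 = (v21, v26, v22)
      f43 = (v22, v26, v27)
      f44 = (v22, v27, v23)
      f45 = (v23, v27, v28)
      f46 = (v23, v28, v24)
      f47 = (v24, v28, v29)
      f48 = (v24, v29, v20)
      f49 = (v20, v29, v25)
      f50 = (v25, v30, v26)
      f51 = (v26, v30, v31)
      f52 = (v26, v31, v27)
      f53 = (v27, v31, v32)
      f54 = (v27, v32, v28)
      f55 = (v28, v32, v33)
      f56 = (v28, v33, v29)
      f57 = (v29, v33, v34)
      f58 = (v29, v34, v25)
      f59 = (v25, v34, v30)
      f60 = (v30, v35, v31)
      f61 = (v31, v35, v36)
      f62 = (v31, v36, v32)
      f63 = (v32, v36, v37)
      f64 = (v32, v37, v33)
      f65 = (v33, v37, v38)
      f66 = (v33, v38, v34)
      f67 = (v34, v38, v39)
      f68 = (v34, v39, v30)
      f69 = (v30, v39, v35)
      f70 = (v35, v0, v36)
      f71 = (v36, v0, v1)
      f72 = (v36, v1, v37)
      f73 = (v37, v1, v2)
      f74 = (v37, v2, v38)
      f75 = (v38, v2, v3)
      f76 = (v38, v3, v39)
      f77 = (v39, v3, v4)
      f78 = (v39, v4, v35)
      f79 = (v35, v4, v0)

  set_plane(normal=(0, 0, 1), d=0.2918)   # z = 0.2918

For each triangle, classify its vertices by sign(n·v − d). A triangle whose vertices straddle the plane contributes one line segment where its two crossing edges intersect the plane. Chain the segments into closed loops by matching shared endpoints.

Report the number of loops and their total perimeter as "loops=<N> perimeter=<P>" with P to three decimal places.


loops=2 perimeter=27.190

Straddling triangles (32 of 80):
  (v0,v5,v1) [--+] → (2.24592, 0.970603, 0.2918)–(2.64798, 0, 0.2918)  len=1.0506
  (v1,v5,v6) [+-+] → (2.24592, 0.970603, 0.2918)–(1.87242, 1.87242, 0.2918)  len=0.9761
  (v2,v7,v3) [++-] → (1.30924, 1.16708, 0.2918)–(1.7927, 0, 0.2918)  len=1.2633
  (v3,v7,v8) [-+-] → (1.30924, 1.16708, 0.2918)–(1.2676, 1.2676, 0.2918)  len=0.1088
  (v5,v10,v6) [--+] → (0.901819, 2.27448, 0.2918)–(1.87242, 1.87242, 0.2918)  len=1.0506
  (v6,v10,v11) [+-+] → (0.901819, 2.27448, 0.2918)–(0, 2.64798, 0.2918)  len=0.9761
  (v7,v12,v8) [++-] → (0.100516, 1.75106, 0.2918)–(1.2676, 1.2676, 0.2918)  len=1.2633
  (v8,v12,v13) [-+-] → (0.100516, 1.75106, 0.2918)–(0, 1.7927, 0.2918)  len=0.1088
  (v10,v15,v11) [--+] → (-0.970603, 2.24592, 0.2918)–(0, 2.64798, 0.2918)  len=1.0506
  (v11,v15,v16) [+-+] → (-0.970603, 2.24592, 0.2918)–(-1.87242, 1.87242, 0.2918)  len=0.9761
  (v12,v17,v13) [++-] → (-1.16708, 1.30924, 0.2918)–(0, 1.7927, 0.2918)  len=1.2633
  (v13,v17,v18) [-+-] → (-1.16708, 1.30924, 0.2918)–(-1.2676, 1.2676, 0.2918)  len=0.1088
  (v15,v20,v16) [--+] → (-2.27448, 0.901819, 0.2918)–(-1.87242, 1.87242, 0.2918)  len=1.0506
  (v16,v20,v21) [+-+] → (-2.27448, 0.901819, 0.2918)–(-2.64798, 0, 0.2918)  len=0.9761
  (v17,v22,v18) [++-] → (-1.75106, 0.100516, 0.2918)–(-1.2676, 1.2676, 0.2918)  len=1.2633
  (v18,v22,v23) [-+-] → (-1.75106, 0.100516, 0.2918)–(-1.7927, 0, 0.2918)  len=0.1088
  (v20,v25,v21) [--+] → (-2.24592, -0.970603, 0.2918)–(-2.64798, 0, 0.2918)  len=1.0506
  (v21,v25,v26) [+-+] → (-2.24592, -0.970603, 0.2918)–(-1.87242, -1.87242, 0.2918)  len=0.9761
  (v22,v27,v23) [++-] → (-1.30924, -1.16708, 0.2918)–(-1.7927, 0, 0.2918)  len=1.2633
  (v23,v27,v28) [-+-] → (-1.30924, -1.16708, 0.2918)–(-1.2676, -1.2676, 0.2918)  len=0.1088
  (v25,v30,v26) [--+] → (-0.901819, -2.27448, 0.2918)–(-1.87242, -1.87242, 0.2918)  len=1.0506
  (v26,v30,v31) [+-+] → (-0.901819, -2.27448, 0.2918)–(0, -2.64798, 0.2918)  len=0.9761
  (v27,v32,v28) [++-] → (-0.100516, -1.75106, 0.2918)–(-1.2676, -1.2676, 0.2918)  len=1.2633
  (v28,v32,v33) [-+-] → (-0.100516, -1.75106, 0.2918)–(0, -1.7927, 0.2918)  len=0.1088
  (v30,v35,v31) [--+] → (0.970603, -2.24592, 0.2918)–(0, -2.64798, 0.2918)  len=1.0506
  (v31,v35,v36) [+-+] → (0.970603, -2.24592, 0.2918)–(1.87242, -1.87242, 0.2918)  len=0.9761
  (v32,v37,v33) [++-] → (1.16708, -1.30924, 0.2918)–(0, -1.7927, 0.2918)  len=1.2633
  (v33,v37,v38) [-+-] → (1.16708, -1.30924, 0.2918)–(1.2676, -1.2676, 0.2918)  len=0.1088
  (v35,v0,v36) [--+] → (2.27448, -0.901819, 0.2918)–(1.87242, -1.87242, 0.2918)  len=1.0506
  (v36,v0,v1) [+-+] → (2.27448, -0.901819, 0.2918)–(2.64798, 0, 0.2918)  len=0.9761
  (v37,v2,v38) [++-] → (1.75106, -0.100516, 0.2918)–(1.2676, -1.2676, 0.2918)  len=1.2633
  (v38,v2,v3) [-+-] → (1.75106, -0.100516, 0.2918)–(1.7927, 0, 0.2918)  len=0.1088

Chained into 2 loop(s):
  loop 1: 16 segments, perimeter = 16.2135
  loop 2: 16 segments, perimeter = 10.9765
Total perimeter = 27.190


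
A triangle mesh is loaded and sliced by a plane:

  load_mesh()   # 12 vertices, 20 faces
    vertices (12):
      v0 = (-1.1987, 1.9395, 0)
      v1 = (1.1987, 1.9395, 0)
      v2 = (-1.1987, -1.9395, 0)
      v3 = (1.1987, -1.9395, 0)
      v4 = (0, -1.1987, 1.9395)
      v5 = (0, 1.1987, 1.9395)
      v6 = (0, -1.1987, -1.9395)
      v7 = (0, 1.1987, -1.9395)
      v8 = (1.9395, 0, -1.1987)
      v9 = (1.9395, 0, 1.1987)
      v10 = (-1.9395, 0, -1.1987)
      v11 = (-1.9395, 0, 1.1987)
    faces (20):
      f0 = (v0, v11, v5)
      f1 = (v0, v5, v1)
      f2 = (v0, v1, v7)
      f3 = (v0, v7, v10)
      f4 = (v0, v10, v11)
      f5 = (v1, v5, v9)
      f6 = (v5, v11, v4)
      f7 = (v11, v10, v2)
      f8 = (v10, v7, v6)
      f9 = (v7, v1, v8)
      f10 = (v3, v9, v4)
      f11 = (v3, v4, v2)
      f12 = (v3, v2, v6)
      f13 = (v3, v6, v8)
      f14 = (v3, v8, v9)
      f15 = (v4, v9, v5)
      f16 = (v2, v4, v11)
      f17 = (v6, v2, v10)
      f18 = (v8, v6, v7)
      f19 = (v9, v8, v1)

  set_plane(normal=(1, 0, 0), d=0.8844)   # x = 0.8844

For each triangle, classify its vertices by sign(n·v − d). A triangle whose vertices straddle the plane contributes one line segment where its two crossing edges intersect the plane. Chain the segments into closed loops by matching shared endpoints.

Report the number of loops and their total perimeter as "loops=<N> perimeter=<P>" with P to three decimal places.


Straddling triangles (10 of 20):
  (v0,v5,v1) [--+] → (0.8844, 1.74526, 0.508538)–(0.8844, 1.9395, 0)  len=0.5444
  (v0,v1,v7) [-+-] → (0.8844, 1.9395, 0)–(0.8844, 1.74526, -0.508538)  len=0.5444
  (v1,v5,v9) [+-+] → (0.8844, 1.74526, 0.508538)–(0.8844, 0.6521, 1.6017)  len=1.5460
  (v7,v1,v8) [-++] → (0.8844, 1.74526, -0.508538)–(0.8844, 0.6521, -1.6017)  len=1.5460
  (v3,v9,v4) [++-] → (0.8844, -0.6521, 1.6017)–(0.8844, -1.74526, 0.508538)  len=1.5460
  (v3,v4,v2) [+--] → (0.8844, -1.74526, 0.508538)–(0.8844, -1.9395, 0)  len=0.5444
  (v3,v2,v6) [+--] → (0.8844, -1.9395, 0)–(0.8844, -1.74526, -0.508538)  len=0.5444
  (v3,v6,v8) [+-+] → (0.8844, -1.74526, -0.508538)–(0.8844, -0.6521, -1.6017)  len=1.5460
  (v4,v9,v5) [-+-] → (0.8844, -0.6521, 1.6017)–(0.8844, 0.6521, 1.6017)  len=1.3042
  (v8,v6,v7) [+--] → (0.8844, -0.6521, -1.6017)–(0.8844, 0.6521, -1.6017)  len=1.3042

Chained into 1 loop(s):
  loop 1: 10 segments, perimeter = 10.9697
Total perimeter = 10.970

loops=1 perimeter=10.970
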